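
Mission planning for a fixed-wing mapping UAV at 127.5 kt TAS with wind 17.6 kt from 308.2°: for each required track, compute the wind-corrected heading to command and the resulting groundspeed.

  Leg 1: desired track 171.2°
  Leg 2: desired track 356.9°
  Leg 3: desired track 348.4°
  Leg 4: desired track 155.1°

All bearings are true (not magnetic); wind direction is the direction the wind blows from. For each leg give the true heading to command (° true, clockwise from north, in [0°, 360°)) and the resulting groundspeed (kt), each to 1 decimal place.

Leg 1: heading=176.6°, groundspeed=139.8 kt
Leg 2: heading=350.9°, groundspeed=115.2 kt
Leg 3: heading=343.3°, groundspeed=113.6 kt
Leg 4: heading=158.7°, groundspeed=142.9 kt

Leg 1: desired track 171.2°; wind correction +5.4° → command heading 176.6°, groundspeed 139.8 kt
Leg 2: desired track 356.9°; wind correction -6.0° → command heading 350.9°, groundspeed 115.2 kt
Leg 3: desired track 348.4°; wind correction -5.1° → command heading 343.3°, groundspeed 113.6 kt
Leg 4: desired track 155.1°; wind correction +3.6° → command heading 158.7°, groundspeed 142.9 kt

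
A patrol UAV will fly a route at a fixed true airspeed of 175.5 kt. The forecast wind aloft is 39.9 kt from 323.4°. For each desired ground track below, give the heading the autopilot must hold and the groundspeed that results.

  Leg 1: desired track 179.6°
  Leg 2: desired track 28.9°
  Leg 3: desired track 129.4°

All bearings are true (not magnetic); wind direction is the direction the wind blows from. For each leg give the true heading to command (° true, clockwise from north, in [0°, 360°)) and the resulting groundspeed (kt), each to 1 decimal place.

Leg 1: desired track 179.6°; wind correction +7.7° → command heading 187.3°, groundspeed 206.1 kt
Leg 2: desired track 28.9°; wind correction -11.9° → command heading 17.0°, groundspeed 155.2 kt
Leg 3: desired track 129.4°; wind correction -3.2° → command heading 126.2°, groundspeed 213.9 kt

Leg 1: heading=187.3°, groundspeed=206.1 kt
Leg 2: heading=17.0°, groundspeed=155.2 kt
Leg 3: heading=126.2°, groundspeed=213.9 kt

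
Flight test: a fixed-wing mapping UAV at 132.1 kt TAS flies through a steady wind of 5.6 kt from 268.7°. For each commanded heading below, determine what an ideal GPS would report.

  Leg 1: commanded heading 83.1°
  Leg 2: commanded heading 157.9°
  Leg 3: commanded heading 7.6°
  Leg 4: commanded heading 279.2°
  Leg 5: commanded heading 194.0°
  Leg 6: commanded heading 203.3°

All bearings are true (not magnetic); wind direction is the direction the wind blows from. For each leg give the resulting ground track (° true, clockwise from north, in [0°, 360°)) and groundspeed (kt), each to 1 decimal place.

Leg 1: track=83.3°, groundspeed=137.7 kt
Leg 2: track=155.7°, groundspeed=134.2 kt
Leg 3: track=10.0°, groundspeed=133.1 kt
Leg 4: track=279.7°, groundspeed=126.6 kt
Leg 5: track=191.6°, groundspeed=130.7 kt
Leg 6: track=201.1°, groundspeed=129.9 kt

Leg 1: heading 83.1°; drift +0.2° → track 83.3°, groundspeed 137.7 kt
Leg 2: heading 157.9°; drift -2.2° → track 155.7°, groundspeed 134.2 kt
Leg 3: heading 7.6°; drift +2.4° → track 10.0°, groundspeed 133.1 kt
Leg 4: heading 279.2°; drift +0.5° → track 279.7°, groundspeed 126.6 kt
Leg 5: heading 194.0°; drift -2.4° → track 191.6°, groundspeed 130.7 kt
Leg 6: heading 203.3°; drift -2.2° → track 201.1°, groundspeed 129.9 kt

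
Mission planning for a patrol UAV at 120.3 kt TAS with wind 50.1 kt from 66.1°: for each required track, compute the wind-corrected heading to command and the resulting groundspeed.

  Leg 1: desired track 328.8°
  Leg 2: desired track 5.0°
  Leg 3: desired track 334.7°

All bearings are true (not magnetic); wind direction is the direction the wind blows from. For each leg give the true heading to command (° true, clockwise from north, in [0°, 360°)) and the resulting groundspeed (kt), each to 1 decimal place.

Leg 1: desired track 328.8°; wind correction +24.4° → command heading 353.2°, groundspeed 115.9 kt
Leg 2: desired track 5.0°; wind correction +21.4° → command heading 26.4°, groundspeed 87.8 kt
Leg 3: desired track 334.7°; wind correction +24.6° → command heading 359.3°, groundspeed 110.6 kt

Leg 1: heading=353.2°, groundspeed=115.9 kt
Leg 2: heading=26.4°, groundspeed=87.8 kt
Leg 3: heading=359.3°, groundspeed=110.6 kt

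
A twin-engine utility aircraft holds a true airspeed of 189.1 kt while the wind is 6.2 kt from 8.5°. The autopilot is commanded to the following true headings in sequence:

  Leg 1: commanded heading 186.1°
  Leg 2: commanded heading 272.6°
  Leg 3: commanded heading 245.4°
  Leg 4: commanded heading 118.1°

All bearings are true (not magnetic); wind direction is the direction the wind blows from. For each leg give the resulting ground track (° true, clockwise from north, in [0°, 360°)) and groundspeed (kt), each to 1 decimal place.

Leg 1: track=186.2°, groundspeed=195.3 kt
Leg 2: track=270.7°, groundspeed=189.8 kt
Leg 3: track=243.9°, groundspeed=192.6 kt
Leg 4: track=119.8°, groundspeed=191.3 kt

Leg 1: heading 186.1°; drift +0.1° → track 186.2°, groundspeed 195.3 kt
Leg 2: heading 272.6°; drift -1.9° → track 270.7°, groundspeed 189.8 kt
Leg 3: heading 245.4°; drift -1.5° → track 243.9°, groundspeed 192.6 kt
Leg 4: heading 118.1°; drift +1.7° → track 119.8°, groundspeed 191.3 kt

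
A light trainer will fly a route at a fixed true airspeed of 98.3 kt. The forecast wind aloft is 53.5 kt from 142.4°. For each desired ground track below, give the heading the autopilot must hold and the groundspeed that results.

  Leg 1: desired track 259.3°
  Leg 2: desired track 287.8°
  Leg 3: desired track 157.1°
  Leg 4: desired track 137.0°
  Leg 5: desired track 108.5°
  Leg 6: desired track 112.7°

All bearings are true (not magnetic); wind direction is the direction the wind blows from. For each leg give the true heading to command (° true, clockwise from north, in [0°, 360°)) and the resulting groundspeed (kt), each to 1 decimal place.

Leg 1: heading=230.3°, groundspeed=110.2 kt
Leg 2: heading=269.8°, groundspeed=137.5 kt
Leg 3: heading=149.2°, groundspeed=45.6 kt
Leg 4: heading=139.9°, groundspeed=44.9 kt
Leg 5: heading=126.2°, groundspeed=49.3 kt
Leg 6: heading=128.3°, groundspeed=48.2 kt

Leg 1: desired track 259.3°; wind correction -29.0° → command heading 230.3°, groundspeed 110.2 kt
Leg 2: desired track 287.8°; wind correction -18.0° → command heading 269.8°, groundspeed 137.5 kt
Leg 3: desired track 157.1°; wind correction -7.9° → command heading 149.2°, groundspeed 45.6 kt
Leg 4: desired track 137.0°; wind correction +2.9° → command heading 139.9°, groundspeed 44.9 kt
Leg 5: desired track 108.5°; wind correction +17.7° → command heading 126.2°, groundspeed 49.3 kt
Leg 6: desired track 112.7°; wind correction +15.6° → command heading 128.3°, groundspeed 48.2 kt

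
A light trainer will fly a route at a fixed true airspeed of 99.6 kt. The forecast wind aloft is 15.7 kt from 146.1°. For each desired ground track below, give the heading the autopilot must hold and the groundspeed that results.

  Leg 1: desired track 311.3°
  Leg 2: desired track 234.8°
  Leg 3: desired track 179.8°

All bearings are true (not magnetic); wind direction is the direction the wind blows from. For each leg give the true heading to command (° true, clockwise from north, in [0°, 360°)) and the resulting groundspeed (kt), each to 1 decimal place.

Leg 1: heading=309.0°, groundspeed=114.7 kt
Leg 2: heading=225.7°, groundspeed=98.0 kt
Leg 3: heading=174.8°, groundspeed=86.2 kt

Leg 1: desired track 311.3°; wind correction -2.3° → command heading 309.0°, groundspeed 114.7 kt
Leg 2: desired track 234.8°; wind correction -9.1° → command heading 225.7°, groundspeed 98.0 kt
Leg 3: desired track 179.8°; wind correction -5.0° → command heading 174.8°, groundspeed 86.2 kt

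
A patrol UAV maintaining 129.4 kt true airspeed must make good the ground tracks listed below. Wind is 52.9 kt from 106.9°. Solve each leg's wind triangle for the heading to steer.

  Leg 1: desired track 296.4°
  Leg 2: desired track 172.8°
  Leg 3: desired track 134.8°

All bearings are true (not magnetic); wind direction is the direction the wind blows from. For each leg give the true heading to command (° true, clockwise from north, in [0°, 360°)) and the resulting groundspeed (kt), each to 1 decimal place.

Leg 1: desired track 296.4°; wind correction +3.9° → command heading 300.3°, groundspeed 181.3 kt
Leg 2: desired track 172.8°; wind correction -21.9° → command heading 150.9°, groundspeed 98.5 kt
Leg 3: desired track 134.8°; wind correction -11.0° → command heading 123.8°, groundspeed 80.3 kt

Leg 1: heading=300.3°, groundspeed=181.3 kt
Leg 2: heading=150.9°, groundspeed=98.5 kt
Leg 3: heading=123.8°, groundspeed=80.3 kt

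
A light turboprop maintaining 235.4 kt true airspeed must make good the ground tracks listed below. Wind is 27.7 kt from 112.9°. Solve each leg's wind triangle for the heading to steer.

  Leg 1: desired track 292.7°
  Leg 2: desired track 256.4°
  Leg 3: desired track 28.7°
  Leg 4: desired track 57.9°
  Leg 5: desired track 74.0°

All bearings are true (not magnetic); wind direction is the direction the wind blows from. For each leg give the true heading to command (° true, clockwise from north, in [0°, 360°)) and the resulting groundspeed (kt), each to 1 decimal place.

Leg 1: desired track 292.7°; wind correction +0.0° → command heading 292.7°, groundspeed 263.1 kt
Leg 2: desired track 256.4°; wind correction -4.0° → command heading 252.4°, groundspeed 257.1 kt
Leg 3: desired track 28.7°; wind correction +6.7° → command heading 35.4°, groundspeed 231.0 kt
Leg 4: desired track 57.9°; wind correction +5.5° → command heading 63.4°, groundspeed 218.4 kt
Leg 5: desired track 74.0°; wind correction +4.2° → command heading 78.2°, groundspeed 213.2 kt

Leg 1: heading=292.7°, groundspeed=263.1 kt
Leg 2: heading=252.4°, groundspeed=257.1 kt
Leg 3: heading=35.4°, groundspeed=231.0 kt
Leg 4: heading=63.4°, groundspeed=218.4 kt
Leg 5: heading=78.2°, groundspeed=213.2 kt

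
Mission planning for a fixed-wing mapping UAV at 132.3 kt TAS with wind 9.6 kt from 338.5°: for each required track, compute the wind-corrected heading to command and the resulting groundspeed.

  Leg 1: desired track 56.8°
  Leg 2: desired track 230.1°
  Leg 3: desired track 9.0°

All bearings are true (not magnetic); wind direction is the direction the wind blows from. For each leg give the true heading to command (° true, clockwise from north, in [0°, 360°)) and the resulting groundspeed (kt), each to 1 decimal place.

Leg 1: desired track 56.8°; wind correction -4.1° → command heading 52.7°, groundspeed 130.0 kt
Leg 2: desired track 230.1°; wind correction +3.9° → command heading 234.0°, groundspeed 135.0 kt
Leg 3: desired track 9.0°; wind correction -2.1° → command heading 6.9°, groundspeed 123.9 kt

Leg 1: heading=52.7°, groundspeed=130.0 kt
Leg 2: heading=234.0°, groundspeed=135.0 kt
Leg 3: heading=6.9°, groundspeed=123.9 kt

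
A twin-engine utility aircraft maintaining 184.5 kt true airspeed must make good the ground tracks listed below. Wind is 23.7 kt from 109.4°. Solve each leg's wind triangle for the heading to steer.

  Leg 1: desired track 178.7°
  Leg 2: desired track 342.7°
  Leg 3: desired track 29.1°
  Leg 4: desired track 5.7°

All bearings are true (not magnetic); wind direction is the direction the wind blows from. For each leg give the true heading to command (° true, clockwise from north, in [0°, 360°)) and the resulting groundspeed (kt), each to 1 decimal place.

Leg 1: heading=171.8°, groundspeed=174.8 kt
Leg 2: heading=348.6°, groundspeed=197.7 kt
Leg 3: heading=36.4°, groundspeed=179.0 kt
Leg 4: heading=12.9°, groundspeed=188.7 kt

Leg 1: desired track 178.7°; wind correction -6.9° → command heading 171.8°, groundspeed 174.8 kt
Leg 2: desired track 342.7°; wind correction +5.9° → command heading 348.6°, groundspeed 197.7 kt
Leg 3: desired track 29.1°; wind correction +7.3° → command heading 36.4°, groundspeed 179.0 kt
Leg 4: desired track 5.7°; wind correction +7.2° → command heading 12.9°, groundspeed 188.7 kt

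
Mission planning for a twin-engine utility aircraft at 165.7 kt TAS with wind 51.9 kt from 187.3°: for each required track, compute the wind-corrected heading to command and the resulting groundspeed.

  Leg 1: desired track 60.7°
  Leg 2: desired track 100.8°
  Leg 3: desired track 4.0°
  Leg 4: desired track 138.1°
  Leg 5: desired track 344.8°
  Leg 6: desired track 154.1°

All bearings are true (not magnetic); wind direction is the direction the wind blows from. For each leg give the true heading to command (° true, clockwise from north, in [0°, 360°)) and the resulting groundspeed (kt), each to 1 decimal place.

Leg 1: heading=75.3°, groundspeed=191.3 kt
Leg 2: heading=119.0°, groundspeed=154.2 kt
Leg 3: heading=3.0°, groundspeed=217.5 kt
Leg 4: heading=151.8°, groundspeed=127.1 kt
Leg 5: heading=337.9°, groundspeed=212.5 kt
Leg 6: heading=164.0°, groundspeed=119.8 kt

Leg 1: desired track 60.7°; wind correction +14.6° → command heading 75.3°, groundspeed 191.3 kt
Leg 2: desired track 100.8°; wind correction +18.2° → command heading 119.0°, groundspeed 154.2 kt
Leg 3: desired track 4.0°; wind correction -1.0° → command heading 3.0°, groundspeed 217.5 kt
Leg 4: desired track 138.1°; wind correction +13.7° → command heading 151.8°, groundspeed 127.1 kt
Leg 5: desired track 344.8°; wind correction -6.9° → command heading 337.9°, groundspeed 212.5 kt
Leg 6: desired track 154.1°; wind correction +9.9° → command heading 164.0°, groundspeed 119.8 kt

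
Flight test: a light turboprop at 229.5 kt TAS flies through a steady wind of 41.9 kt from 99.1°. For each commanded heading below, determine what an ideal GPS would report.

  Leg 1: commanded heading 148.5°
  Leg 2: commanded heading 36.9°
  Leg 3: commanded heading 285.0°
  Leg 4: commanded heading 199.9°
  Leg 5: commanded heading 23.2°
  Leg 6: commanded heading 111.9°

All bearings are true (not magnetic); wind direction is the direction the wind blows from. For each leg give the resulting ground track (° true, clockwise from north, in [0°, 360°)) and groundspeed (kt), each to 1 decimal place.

Leg 1: heading 148.5°; drift +8.9° → track 157.4°, groundspeed 204.7 kt
Leg 2: heading 36.9°; drift -10.0° → track 26.9°, groundspeed 213.2 kt
Leg 3: heading 285.0°; drift -0.9° → track 284.1°, groundspeed 271.2 kt
Leg 4: heading 199.9°; drift +9.8° → track 209.7°, groundspeed 240.9 kt
Leg 5: heading 23.2°; drift -10.5° → track 12.7°, groundspeed 223.0 kt
Leg 6: heading 111.9°; drift +2.8° → track 114.7°, groundspeed 188.9 kt

Leg 1: track=157.4°, groundspeed=204.7 kt
Leg 2: track=26.9°, groundspeed=213.2 kt
Leg 3: track=284.1°, groundspeed=271.2 kt
Leg 4: track=209.7°, groundspeed=240.9 kt
Leg 5: track=12.7°, groundspeed=223.0 kt
Leg 6: track=114.7°, groundspeed=188.9 kt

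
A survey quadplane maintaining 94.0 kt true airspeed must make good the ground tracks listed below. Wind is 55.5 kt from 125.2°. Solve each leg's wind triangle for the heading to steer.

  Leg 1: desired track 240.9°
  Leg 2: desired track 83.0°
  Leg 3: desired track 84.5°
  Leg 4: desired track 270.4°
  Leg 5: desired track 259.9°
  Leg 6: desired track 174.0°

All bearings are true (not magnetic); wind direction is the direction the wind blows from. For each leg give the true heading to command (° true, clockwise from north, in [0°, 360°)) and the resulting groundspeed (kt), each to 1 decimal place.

Leg 1: heading=208.8°, groundspeed=103.7 kt
Leg 2: heading=106.4°, groundspeed=45.2 kt
Leg 3: heading=107.1°, groundspeed=44.7 kt
Leg 4: heading=250.7°, groundspeed=134.1 kt
Leg 5: heading=235.1°, groundspeed=124.4 kt
Leg 6: heading=147.6°, groundspeed=47.7 kt

Leg 1: desired track 240.9°; wind correction -32.1° → command heading 208.8°, groundspeed 103.7 kt
Leg 2: desired track 83.0°; wind correction +23.4° → command heading 106.4°, groundspeed 45.2 kt
Leg 3: desired track 84.5°; wind correction +22.6° → command heading 107.1°, groundspeed 44.7 kt
Leg 4: desired track 270.4°; wind correction -19.7° → command heading 250.7°, groundspeed 134.1 kt
Leg 5: desired track 259.9°; wind correction -24.8° → command heading 235.1°, groundspeed 124.4 kt
Leg 6: desired track 174.0°; wind correction -26.4° → command heading 147.6°, groundspeed 47.7 kt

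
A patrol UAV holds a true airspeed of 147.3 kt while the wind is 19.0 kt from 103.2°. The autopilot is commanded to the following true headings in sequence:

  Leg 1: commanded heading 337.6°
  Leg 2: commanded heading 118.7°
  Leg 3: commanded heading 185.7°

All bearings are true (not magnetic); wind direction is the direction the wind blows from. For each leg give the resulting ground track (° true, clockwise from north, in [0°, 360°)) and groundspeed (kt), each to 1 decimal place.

Leg 1: track=332.0°, groundspeed=159.1 kt
Leg 2: track=121.0°, groundspeed=129.1 kt
Leg 3: track=193.1°, groundspeed=146.0 kt

Leg 1: heading 337.6°; drift -5.6° → track 332.0°, groundspeed 159.1 kt
Leg 2: heading 118.7°; drift +2.3° → track 121.0°, groundspeed 129.1 kt
Leg 3: heading 185.7°; drift +7.4° → track 193.1°, groundspeed 146.0 kt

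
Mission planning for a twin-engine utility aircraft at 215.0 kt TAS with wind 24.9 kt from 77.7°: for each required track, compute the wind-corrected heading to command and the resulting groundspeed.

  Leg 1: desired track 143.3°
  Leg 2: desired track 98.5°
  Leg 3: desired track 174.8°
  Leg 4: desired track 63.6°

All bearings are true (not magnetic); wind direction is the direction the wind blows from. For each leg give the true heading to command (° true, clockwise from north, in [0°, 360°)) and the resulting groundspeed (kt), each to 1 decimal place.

Leg 1: heading=137.2°, groundspeed=203.5 kt
Leg 2: heading=96.1°, groundspeed=191.5 kt
Leg 3: heading=168.2°, groundspeed=216.7 kt
Leg 4: heading=65.2°, groundspeed=190.8 kt

Leg 1: desired track 143.3°; wind correction -6.1° → command heading 137.2°, groundspeed 203.5 kt
Leg 2: desired track 98.5°; wind correction -2.4° → command heading 96.1°, groundspeed 191.5 kt
Leg 3: desired track 174.8°; wind correction -6.6° → command heading 168.2°, groundspeed 216.7 kt
Leg 4: desired track 63.6°; wind correction +1.6° → command heading 65.2°, groundspeed 190.8 kt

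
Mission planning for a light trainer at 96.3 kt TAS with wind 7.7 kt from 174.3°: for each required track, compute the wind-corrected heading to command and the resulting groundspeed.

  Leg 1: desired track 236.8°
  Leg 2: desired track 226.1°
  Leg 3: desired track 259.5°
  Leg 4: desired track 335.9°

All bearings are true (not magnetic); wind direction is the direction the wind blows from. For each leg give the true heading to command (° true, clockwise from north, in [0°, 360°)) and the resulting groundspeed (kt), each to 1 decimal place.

Leg 1: heading=232.7°, groundspeed=92.5 kt
Leg 2: heading=222.5°, groundspeed=91.3 kt
Leg 3: heading=254.9°, groundspeed=95.3 kt
Leg 4: heading=334.5°, groundspeed=103.6 kt

Leg 1: desired track 236.8°; wind correction -4.1° → command heading 232.7°, groundspeed 92.5 kt
Leg 2: desired track 226.1°; wind correction -3.6° → command heading 222.5°, groundspeed 91.3 kt
Leg 3: desired track 259.5°; wind correction -4.6° → command heading 254.9°, groundspeed 95.3 kt
Leg 4: desired track 335.9°; wind correction -1.4° → command heading 334.5°, groundspeed 103.6 kt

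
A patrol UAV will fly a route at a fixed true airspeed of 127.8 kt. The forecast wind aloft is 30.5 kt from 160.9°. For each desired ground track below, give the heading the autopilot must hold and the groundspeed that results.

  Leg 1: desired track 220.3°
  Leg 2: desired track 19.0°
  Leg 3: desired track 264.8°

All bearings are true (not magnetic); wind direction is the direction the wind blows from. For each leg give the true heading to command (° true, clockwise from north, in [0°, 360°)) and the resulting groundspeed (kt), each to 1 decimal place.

Leg 1: heading=208.4°, groundspeed=109.5 kt
Leg 2: heading=27.5°, groundspeed=150.4 kt
Leg 3: heading=251.4°, groundspeed=131.7 kt

Leg 1: desired track 220.3°; wind correction -11.9° → command heading 208.4°, groundspeed 109.5 kt
Leg 2: desired track 19.0°; wind correction +8.5° → command heading 27.5°, groundspeed 150.4 kt
Leg 3: desired track 264.8°; wind correction -13.4° → command heading 251.4°, groundspeed 131.7 kt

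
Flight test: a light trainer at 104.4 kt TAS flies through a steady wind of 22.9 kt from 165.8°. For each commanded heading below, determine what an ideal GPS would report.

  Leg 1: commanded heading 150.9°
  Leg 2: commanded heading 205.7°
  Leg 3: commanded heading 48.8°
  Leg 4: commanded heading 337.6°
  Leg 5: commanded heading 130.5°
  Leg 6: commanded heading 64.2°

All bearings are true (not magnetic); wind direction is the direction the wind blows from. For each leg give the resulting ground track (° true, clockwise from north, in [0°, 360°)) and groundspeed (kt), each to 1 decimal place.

Leg 1: heading 150.9°; drift -4.1° → track 146.8°, groundspeed 82.5 kt
Leg 2: heading 205.7°; drift +9.6° → track 215.3°, groundspeed 88.1 kt
Leg 3: heading 48.8°; drift -10.1° → track 38.7°, groundspeed 116.6 kt
Leg 4: heading 337.6°; drift +1.5° → track 339.1°, groundspeed 127.1 kt
Leg 5: heading 130.5°; drift -8.8° → track 121.7°, groundspeed 86.7 kt
Leg 6: heading 64.2°; drift -11.6° → track 52.6°, groundspeed 111.3 kt

Leg 1: track=146.8°, groundspeed=82.5 kt
Leg 2: track=215.3°, groundspeed=88.1 kt
Leg 3: track=38.7°, groundspeed=116.6 kt
Leg 4: track=339.1°, groundspeed=127.1 kt
Leg 5: track=121.7°, groundspeed=86.7 kt
Leg 6: track=52.6°, groundspeed=111.3 kt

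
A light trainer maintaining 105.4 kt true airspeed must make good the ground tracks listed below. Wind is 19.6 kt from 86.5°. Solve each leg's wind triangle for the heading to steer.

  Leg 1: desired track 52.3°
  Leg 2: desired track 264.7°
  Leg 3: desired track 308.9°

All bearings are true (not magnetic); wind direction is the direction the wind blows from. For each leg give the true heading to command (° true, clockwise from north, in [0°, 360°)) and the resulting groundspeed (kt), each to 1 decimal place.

Leg 1: desired track 52.3°; wind correction +6.0° → command heading 58.3°, groundspeed 88.6 kt
Leg 2: desired track 264.7°; wind correction -0.3° → command heading 264.4°, groundspeed 125.0 kt
Leg 3: desired track 308.9°; wind correction +7.2° → command heading 316.1°, groundspeed 119.0 kt

Leg 1: heading=58.3°, groundspeed=88.6 kt
Leg 2: heading=264.4°, groundspeed=125.0 kt
Leg 3: heading=316.1°, groundspeed=119.0 kt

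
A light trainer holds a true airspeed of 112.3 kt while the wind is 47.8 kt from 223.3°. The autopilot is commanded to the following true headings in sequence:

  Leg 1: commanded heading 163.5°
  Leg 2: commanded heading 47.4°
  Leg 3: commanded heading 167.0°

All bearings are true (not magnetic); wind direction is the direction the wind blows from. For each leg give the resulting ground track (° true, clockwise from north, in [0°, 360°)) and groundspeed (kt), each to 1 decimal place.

Leg 1: heading 163.5°; drift -25.1° → track 138.4°, groundspeed 97.4 kt
Leg 2: heading 47.4°; drift -1.2° → track 46.2°, groundspeed 160.0 kt
Leg 3: heading 167.0°; drift -24.9° → track 142.1°, groundspeed 94.5 kt

Leg 1: track=138.4°, groundspeed=97.4 kt
Leg 2: track=46.2°, groundspeed=160.0 kt
Leg 3: track=142.1°, groundspeed=94.5 kt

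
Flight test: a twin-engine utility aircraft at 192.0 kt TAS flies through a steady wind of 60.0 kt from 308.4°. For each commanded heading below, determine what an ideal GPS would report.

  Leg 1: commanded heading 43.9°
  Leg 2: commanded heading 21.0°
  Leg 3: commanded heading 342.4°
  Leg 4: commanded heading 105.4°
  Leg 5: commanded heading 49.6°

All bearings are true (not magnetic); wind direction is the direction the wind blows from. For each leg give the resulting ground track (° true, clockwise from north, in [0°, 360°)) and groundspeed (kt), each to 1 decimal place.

Leg 1: track=60.7°, groundspeed=206.6 kt
Leg 2: track=39.2°, groundspeed=183.2 kt
Leg 3: track=355.7°, groundspeed=146.2 kt
Leg 4: track=110.8°, groundspeed=248.3 kt
Leg 5: track=65.7°, groundspeed=212.0 kt

Leg 1: heading 43.9°; drift +16.8° → track 60.7°, groundspeed 206.6 kt
Leg 2: heading 21.0°; drift +18.2° → track 39.2°, groundspeed 183.2 kt
Leg 3: heading 342.4°; drift +13.3° → track 355.7°, groundspeed 146.2 kt
Leg 4: heading 105.4°; drift +5.4° → track 110.8°, groundspeed 248.3 kt
Leg 5: heading 49.6°; drift +16.1° → track 65.7°, groundspeed 212.0 kt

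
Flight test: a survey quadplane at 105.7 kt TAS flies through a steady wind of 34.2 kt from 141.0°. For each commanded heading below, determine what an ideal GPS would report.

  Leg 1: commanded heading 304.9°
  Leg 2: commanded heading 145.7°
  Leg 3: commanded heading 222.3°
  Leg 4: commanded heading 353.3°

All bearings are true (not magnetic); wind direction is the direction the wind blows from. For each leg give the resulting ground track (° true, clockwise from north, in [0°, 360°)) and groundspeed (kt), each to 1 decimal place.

Leg 1: heading 304.9°; drift +3.9° → track 308.8°, groundspeed 138.9 kt
Leg 2: heading 145.7°; drift +2.2° → track 147.9°, groundspeed 71.7 kt
Leg 3: heading 222.3°; drift +18.6° → track 240.9°, groundspeed 106.1 kt
Leg 4: heading 353.3°; drift -7.7° → track 345.6°, groundspeed 135.8 kt

Leg 1: track=308.8°, groundspeed=138.9 kt
Leg 2: track=147.9°, groundspeed=71.7 kt
Leg 3: track=240.9°, groundspeed=106.1 kt
Leg 4: track=345.6°, groundspeed=135.8 kt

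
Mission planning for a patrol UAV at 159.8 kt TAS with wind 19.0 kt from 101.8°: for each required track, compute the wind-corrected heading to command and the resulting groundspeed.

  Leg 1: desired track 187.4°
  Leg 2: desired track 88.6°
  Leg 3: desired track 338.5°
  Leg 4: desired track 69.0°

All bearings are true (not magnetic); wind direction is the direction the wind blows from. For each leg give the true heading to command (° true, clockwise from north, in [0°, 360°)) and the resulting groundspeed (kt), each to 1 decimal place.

Leg 1: desired track 187.4°; wind correction -6.8° → command heading 180.6°, groundspeed 157.2 kt
Leg 2: desired track 88.6°; wind correction +1.6° → command heading 90.2°, groundspeed 141.2 kt
Leg 3: desired track 338.5°; wind correction +5.7° → command heading 344.2°, groundspeed 169.4 kt
Leg 4: desired track 69.0°; wind correction +3.7° → command heading 72.7°, groundspeed 143.5 kt

Leg 1: heading=180.6°, groundspeed=157.2 kt
Leg 2: heading=90.2°, groundspeed=141.2 kt
Leg 3: heading=344.2°, groundspeed=169.4 kt
Leg 4: heading=72.7°, groundspeed=143.5 kt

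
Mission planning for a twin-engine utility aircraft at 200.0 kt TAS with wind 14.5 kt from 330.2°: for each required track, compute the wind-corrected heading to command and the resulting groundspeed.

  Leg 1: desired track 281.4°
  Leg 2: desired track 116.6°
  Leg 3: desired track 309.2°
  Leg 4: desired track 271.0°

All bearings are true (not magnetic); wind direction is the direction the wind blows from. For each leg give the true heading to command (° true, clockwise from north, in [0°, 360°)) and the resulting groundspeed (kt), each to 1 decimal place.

Leg 1: desired track 281.4°; wind correction +3.1° → command heading 284.5°, groundspeed 190.2 kt
Leg 2: desired track 116.6°; wind correction -2.3° → command heading 114.3°, groundspeed 211.9 kt
Leg 3: desired track 309.2°; wind correction +1.5° → command heading 310.7°, groundspeed 186.4 kt
Leg 4: desired track 271.0°; wind correction +3.6° → command heading 274.6°, groundspeed 192.2 kt

Leg 1: heading=284.5°, groundspeed=190.2 kt
Leg 2: heading=114.3°, groundspeed=211.9 kt
Leg 3: heading=310.7°, groundspeed=186.4 kt
Leg 4: heading=274.6°, groundspeed=192.2 kt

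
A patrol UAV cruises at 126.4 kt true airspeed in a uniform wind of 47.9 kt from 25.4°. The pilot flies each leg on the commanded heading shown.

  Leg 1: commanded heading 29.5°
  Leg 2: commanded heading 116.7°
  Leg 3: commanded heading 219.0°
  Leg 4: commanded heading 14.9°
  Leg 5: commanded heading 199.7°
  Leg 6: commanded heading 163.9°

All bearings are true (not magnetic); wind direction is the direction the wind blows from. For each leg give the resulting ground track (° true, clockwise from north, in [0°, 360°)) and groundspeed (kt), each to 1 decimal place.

Leg 1: heading 29.5°; drift +2.5° → track 32.0°, groundspeed 78.7 kt
Leg 2: heading 116.7°; drift +20.6° → track 137.3°, groundspeed 136.2 kt
Leg 3: heading 219.0°; drift -3.7° → track 215.3°, groundspeed 173.3 kt
Leg 4: heading 14.9°; drift -6.3° → track 8.6°, groundspeed 79.8 kt
Leg 5: heading 199.7°; drift +1.6° → track 201.3°, groundspeed 174.1 kt
Leg 6: heading 163.9°; drift +11.1° → track 175.0°, groundspeed 165.3 kt

Leg 1: track=32.0°, groundspeed=78.7 kt
Leg 2: track=137.3°, groundspeed=136.2 kt
Leg 3: track=215.3°, groundspeed=173.3 kt
Leg 4: track=8.6°, groundspeed=79.8 kt
Leg 5: track=201.3°, groundspeed=174.1 kt
Leg 6: track=175.0°, groundspeed=165.3 kt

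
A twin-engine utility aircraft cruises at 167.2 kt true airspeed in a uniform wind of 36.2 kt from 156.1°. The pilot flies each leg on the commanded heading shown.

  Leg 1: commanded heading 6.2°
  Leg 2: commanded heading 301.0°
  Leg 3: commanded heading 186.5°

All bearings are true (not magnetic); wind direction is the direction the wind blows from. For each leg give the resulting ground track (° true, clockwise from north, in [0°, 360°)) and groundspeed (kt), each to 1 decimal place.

Leg 1: track=1.0°, groundspeed=199.3 kt
Leg 2: track=307.0°, groundspeed=197.9 kt
Leg 3: track=194.2°, groundspeed=137.2 kt

Leg 1: heading 6.2°; drift -5.2° → track 1.0°, groundspeed 199.3 kt
Leg 2: heading 301.0°; drift +6.0° → track 307.0°, groundspeed 197.9 kt
Leg 3: heading 186.5°; drift +7.7° → track 194.2°, groundspeed 137.2 kt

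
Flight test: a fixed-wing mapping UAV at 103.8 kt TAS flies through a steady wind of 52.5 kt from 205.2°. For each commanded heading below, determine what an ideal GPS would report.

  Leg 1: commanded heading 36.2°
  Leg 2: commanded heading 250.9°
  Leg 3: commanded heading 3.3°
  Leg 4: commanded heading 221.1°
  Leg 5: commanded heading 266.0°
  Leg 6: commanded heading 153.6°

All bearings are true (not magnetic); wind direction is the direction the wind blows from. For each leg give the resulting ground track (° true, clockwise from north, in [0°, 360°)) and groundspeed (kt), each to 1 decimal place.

Leg 1: heading 36.2°; drift -3.7° → track 32.5°, groundspeed 155.7 kt
Leg 2: heading 250.9°; drift +29.2° → track 280.1°, groundspeed 76.9 kt
Leg 3: heading 3.3°; drift +7.3° → track 10.6°, groundspeed 153.8 kt
Leg 4: heading 221.1°; drift +15.1° → track 236.2°, groundspeed 55.2 kt
Leg 5: heading 266.0°; drift +30.4° → track 296.4°, groundspeed 90.6 kt
Leg 6: heading 153.6°; drift -30.0° → track 123.6°, groundspeed 82.2 kt

Leg 1: track=32.5°, groundspeed=155.7 kt
Leg 2: track=280.1°, groundspeed=76.9 kt
Leg 3: track=10.6°, groundspeed=153.8 kt
Leg 4: track=236.2°, groundspeed=55.2 kt
Leg 5: track=296.4°, groundspeed=90.6 kt
Leg 6: track=123.6°, groundspeed=82.2 kt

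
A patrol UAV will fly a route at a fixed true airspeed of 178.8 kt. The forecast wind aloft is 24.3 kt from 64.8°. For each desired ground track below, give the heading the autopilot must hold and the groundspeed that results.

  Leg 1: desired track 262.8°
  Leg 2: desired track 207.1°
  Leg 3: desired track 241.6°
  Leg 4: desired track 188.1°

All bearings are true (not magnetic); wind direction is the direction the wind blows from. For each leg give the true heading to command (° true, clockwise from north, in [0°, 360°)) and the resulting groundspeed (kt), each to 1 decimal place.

Leg 1: heading=265.2°, groundspeed=201.8 kt
Leg 2: heading=202.3°, groundspeed=197.4 kt
Leg 3: heading=241.2°, groundspeed=203.1 kt
Leg 4: heading=181.6°, groundspeed=191.0 kt

Leg 1: desired track 262.8°; wind correction +2.4° → command heading 265.2°, groundspeed 201.8 kt
Leg 2: desired track 207.1°; wind correction -4.8° → command heading 202.3°, groundspeed 197.4 kt
Leg 3: desired track 241.6°; wind correction -0.4° → command heading 241.2°, groundspeed 203.1 kt
Leg 4: desired track 188.1°; wind correction -6.5° → command heading 181.6°, groundspeed 191.0 kt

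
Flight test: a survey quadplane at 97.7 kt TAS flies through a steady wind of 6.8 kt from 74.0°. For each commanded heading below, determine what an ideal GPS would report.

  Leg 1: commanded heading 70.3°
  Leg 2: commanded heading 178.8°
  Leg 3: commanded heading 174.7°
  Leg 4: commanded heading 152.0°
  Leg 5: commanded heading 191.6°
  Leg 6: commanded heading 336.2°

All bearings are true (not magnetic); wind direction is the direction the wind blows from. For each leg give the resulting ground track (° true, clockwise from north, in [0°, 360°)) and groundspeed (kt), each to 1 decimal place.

Leg 1: heading 70.3°; drift -0.3° → track 70.0°, groundspeed 90.9 kt
Leg 2: heading 178.8°; drift +3.8° → track 182.6°, groundspeed 99.7 kt
Leg 3: heading 174.7°; drift +3.9° → track 178.6°, groundspeed 99.2 kt
Leg 4: heading 152.0°; drift +4.0° → track 156.0°, groundspeed 96.5 kt
Leg 5: heading 191.6°; drift +3.4° → track 195.0°, groundspeed 101.0 kt
Leg 6: heading 336.2°; drift -3.9° → track 332.3°, groundspeed 98.9 kt

Leg 1: track=70.0°, groundspeed=90.9 kt
Leg 2: track=182.6°, groundspeed=99.7 kt
Leg 3: track=178.6°, groundspeed=99.2 kt
Leg 4: track=156.0°, groundspeed=96.5 kt
Leg 5: track=195.0°, groundspeed=101.0 kt
Leg 6: track=332.3°, groundspeed=98.9 kt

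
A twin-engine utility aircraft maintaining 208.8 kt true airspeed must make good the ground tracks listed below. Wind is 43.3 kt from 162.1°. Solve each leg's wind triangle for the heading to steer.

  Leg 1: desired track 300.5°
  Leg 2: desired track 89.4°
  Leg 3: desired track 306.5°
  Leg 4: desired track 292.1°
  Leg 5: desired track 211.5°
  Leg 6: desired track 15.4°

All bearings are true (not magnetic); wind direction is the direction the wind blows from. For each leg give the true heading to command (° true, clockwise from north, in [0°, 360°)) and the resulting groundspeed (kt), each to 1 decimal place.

Leg 1: desired track 300.5°; wind correction -7.9° → command heading 292.6°, groundspeed 239.2 kt
Leg 2: desired track 89.4°; wind correction +11.4° → command heading 100.8°, groundspeed 191.8 kt
Leg 3: desired track 306.5°; wind correction -6.9° → command heading 299.6°, groundspeed 242.5 kt
Leg 4: desired track 292.1°; wind correction -9.1° → command heading 283.0°, groundspeed 234.0 kt
Leg 5: desired track 211.5°; wind correction -9.1° → command heading 202.4°, groundspeed 178.0 kt
Leg 6: desired track 15.4°; wind correction +6.5° → command heading 21.9°, groundspeed 243.6 kt

Leg 1: heading=292.6°, groundspeed=239.2 kt
Leg 2: heading=100.8°, groundspeed=191.8 kt
Leg 3: heading=299.6°, groundspeed=242.5 kt
Leg 4: heading=283.0°, groundspeed=234.0 kt
Leg 5: heading=202.4°, groundspeed=178.0 kt
Leg 6: heading=21.9°, groundspeed=243.6 kt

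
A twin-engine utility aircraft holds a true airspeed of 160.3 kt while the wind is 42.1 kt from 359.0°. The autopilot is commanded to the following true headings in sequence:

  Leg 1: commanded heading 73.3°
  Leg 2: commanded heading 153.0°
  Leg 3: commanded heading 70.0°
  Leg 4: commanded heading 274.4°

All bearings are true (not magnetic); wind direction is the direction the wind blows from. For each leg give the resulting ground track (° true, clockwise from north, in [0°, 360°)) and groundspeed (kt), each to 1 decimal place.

Leg 1: heading 73.3°; drift +15.2° → track 88.5°, groundspeed 154.3 kt
Leg 2: heading 153.0°; drift +5.3° → track 158.3°, groundspeed 199.0 kt
Leg 3: heading 70.0°; drift +15.2° → track 85.2°, groundspeed 151.9 kt
Leg 4: heading 274.4°; drift -15.0° → track 259.4°, groundspeed 161.9 kt

Leg 1: track=88.5°, groundspeed=154.3 kt
Leg 2: track=158.3°, groundspeed=199.0 kt
Leg 3: track=85.2°, groundspeed=151.9 kt
Leg 4: track=259.4°, groundspeed=161.9 kt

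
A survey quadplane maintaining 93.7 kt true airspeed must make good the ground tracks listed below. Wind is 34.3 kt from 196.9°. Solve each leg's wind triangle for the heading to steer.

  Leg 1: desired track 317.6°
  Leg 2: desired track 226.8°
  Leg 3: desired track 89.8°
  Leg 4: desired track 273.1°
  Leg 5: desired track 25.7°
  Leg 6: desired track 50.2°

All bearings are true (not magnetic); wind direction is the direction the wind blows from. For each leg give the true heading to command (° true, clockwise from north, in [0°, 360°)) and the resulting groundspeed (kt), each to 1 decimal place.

Leg 1: heading=299.3°, groundspeed=106.4 kt
Leg 2: heading=216.3°, groundspeed=62.4 kt
Leg 3: heading=110.3°, groundspeed=97.9 kt
Leg 4: heading=252.3°, groundspeed=79.4 kt
Leg 5: heading=28.9°, groundspeed=127.4 kt
Leg 6: heading=61.8°, groundspeed=120.5 kt

Leg 1: desired track 317.6°; wind correction -18.3° → command heading 299.3°, groundspeed 106.4 kt
Leg 2: desired track 226.8°; wind correction -10.5° → command heading 216.3°, groundspeed 62.4 kt
Leg 3: desired track 89.8°; wind correction +20.5° → command heading 110.3°, groundspeed 97.9 kt
Leg 4: desired track 273.1°; wind correction -20.8° → command heading 252.3°, groundspeed 79.4 kt
Leg 5: desired track 25.7°; wind correction +3.2° → command heading 28.9°, groundspeed 127.4 kt
Leg 6: desired track 50.2°; wind correction +11.6° → command heading 61.8°, groundspeed 120.5 kt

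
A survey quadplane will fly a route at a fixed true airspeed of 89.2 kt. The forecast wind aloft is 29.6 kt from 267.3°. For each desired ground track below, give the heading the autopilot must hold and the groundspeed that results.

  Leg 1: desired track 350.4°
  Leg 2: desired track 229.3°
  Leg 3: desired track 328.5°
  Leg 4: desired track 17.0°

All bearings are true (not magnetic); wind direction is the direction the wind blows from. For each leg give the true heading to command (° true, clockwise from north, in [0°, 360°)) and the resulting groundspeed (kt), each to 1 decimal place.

Leg 1: heading=331.2°, groundspeed=80.7 kt
Leg 2: heading=241.1°, groundspeed=64.0 kt
Leg 3: heading=311.6°, groundspeed=71.1 kt
Leg 4: heading=358.8°, groundspeed=94.7 kt

Leg 1: desired track 350.4°; wind correction -19.2° → command heading 331.2°, groundspeed 80.7 kt
Leg 2: desired track 229.3°; wind correction +11.8° → command heading 241.1°, groundspeed 64.0 kt
Leg 3: desired track 328.5°; wind correction -16.9° → command heading 311.6°, groundspeed 71.1 kt
Leg 4: desired track 17.0°; wind correction -18.2° → command heading 358.8°, groundspeed 94.7 kt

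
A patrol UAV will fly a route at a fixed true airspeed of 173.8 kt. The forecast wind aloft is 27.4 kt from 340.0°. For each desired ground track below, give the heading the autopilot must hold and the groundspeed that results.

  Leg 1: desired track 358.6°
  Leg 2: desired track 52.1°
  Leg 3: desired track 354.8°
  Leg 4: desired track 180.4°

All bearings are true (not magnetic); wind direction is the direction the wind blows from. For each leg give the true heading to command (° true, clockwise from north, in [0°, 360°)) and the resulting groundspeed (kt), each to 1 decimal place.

Leg 1: desired track 358.6°; wind correction -2.9° → command heading 355.7°, groundspeed 147.6 kt
Leg 2: desired track 52.1°; wind correction -8.6° → command heading 43.5°, groundspeed 163.4 kt
Leg 3: desired track 354.8°; wind correction -2.3° → command heading 352.5°, groundspeed 147.2 kt
Leg 4: desired track 180.4°; wind correction +3.2° → command heading 183.6°, groundspeed 199.2 kt

Leg 1: heading=355.7°, groundspeed=147.6 kt
Leg 2: heading=43.5°, groundspeed=163.4 kt
Leg 3: heading=352.5°, groundspeed=147.2 kt
Leg 4: heading=183.6°, groundspeed=199.2 kt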